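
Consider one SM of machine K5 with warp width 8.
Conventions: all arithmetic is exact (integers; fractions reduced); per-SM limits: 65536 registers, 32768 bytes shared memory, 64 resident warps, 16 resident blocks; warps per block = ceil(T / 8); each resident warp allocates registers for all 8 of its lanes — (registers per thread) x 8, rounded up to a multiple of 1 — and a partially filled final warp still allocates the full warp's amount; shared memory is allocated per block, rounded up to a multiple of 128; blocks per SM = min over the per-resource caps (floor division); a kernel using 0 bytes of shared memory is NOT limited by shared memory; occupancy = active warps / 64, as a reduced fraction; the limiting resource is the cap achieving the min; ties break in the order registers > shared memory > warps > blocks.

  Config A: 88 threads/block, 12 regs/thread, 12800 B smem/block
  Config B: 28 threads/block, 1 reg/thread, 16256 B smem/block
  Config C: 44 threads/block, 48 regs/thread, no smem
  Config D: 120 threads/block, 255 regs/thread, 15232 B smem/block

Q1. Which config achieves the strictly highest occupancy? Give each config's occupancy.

occupancies: A 11/32, B 1/8, C 15/16, D 15/32

Answer: C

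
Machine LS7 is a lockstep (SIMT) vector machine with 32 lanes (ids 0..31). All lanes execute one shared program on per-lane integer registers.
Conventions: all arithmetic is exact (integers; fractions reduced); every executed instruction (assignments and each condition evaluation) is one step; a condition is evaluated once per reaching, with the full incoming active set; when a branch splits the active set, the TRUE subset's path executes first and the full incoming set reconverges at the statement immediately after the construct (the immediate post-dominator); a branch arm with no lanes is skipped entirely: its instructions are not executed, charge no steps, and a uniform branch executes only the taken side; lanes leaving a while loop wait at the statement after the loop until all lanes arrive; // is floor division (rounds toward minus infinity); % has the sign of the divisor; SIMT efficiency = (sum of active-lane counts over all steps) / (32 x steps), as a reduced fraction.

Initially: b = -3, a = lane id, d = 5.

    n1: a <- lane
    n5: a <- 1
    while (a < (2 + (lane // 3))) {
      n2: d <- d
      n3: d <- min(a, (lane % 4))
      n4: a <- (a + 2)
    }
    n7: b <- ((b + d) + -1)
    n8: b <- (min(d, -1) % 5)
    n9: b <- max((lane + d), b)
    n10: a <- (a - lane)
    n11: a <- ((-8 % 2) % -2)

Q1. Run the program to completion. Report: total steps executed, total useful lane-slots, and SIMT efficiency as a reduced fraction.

Answer: 32 steps, 664 useful, 83/128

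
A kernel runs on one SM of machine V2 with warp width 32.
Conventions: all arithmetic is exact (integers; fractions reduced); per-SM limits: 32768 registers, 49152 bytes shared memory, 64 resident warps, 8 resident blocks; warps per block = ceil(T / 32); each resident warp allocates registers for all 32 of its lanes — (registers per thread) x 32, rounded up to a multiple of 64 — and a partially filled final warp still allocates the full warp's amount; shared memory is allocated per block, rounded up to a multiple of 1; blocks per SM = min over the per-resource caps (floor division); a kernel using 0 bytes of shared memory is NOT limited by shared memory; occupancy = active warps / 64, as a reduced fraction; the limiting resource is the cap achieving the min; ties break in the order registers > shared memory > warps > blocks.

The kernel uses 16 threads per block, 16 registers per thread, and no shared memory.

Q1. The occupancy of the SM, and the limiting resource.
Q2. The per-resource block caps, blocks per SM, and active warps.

Answer: occupancy 1/8, limited by blocks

registers: 64 blocks
shared memory: no limit (kernel uses none)
warps: 64 blocks
blocks: 8 blocks

Answer: 8 blocks, 8 active warps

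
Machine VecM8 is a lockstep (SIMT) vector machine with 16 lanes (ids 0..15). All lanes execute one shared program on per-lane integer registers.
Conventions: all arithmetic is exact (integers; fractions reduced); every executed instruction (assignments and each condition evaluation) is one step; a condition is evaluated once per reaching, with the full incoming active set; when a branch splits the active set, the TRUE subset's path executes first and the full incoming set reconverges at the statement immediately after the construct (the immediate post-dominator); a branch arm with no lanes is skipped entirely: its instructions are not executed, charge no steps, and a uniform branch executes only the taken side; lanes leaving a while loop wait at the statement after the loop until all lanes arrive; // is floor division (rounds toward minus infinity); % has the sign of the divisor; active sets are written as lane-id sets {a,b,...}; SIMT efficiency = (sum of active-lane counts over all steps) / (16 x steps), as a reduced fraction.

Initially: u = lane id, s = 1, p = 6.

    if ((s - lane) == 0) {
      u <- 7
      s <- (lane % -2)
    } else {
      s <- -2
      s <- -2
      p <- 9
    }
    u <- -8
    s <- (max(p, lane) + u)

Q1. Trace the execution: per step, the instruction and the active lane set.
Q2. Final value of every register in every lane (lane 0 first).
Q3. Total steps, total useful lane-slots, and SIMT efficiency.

step 0: eval ((s - lane) == 0)       {0,1,2,3,4,5,6,7,8,9,10,11,12,13,14,15}
step 1: u <- 7                       {1}
step 2: s <- (lane % -2)             {1}
step 3: s <- -2                      {0,2,3,4,5,6,7,8,9,10,11,12,13,14,15}
step 4: s <- -2                      {0,2,3,4,5,6,7,8,9,10,11,12,13,14,15}
step 5: p <- 9                       {0,2,3,4,5,6,7,8,9,10,11,12,13,14,15}
step 6: u <- -8                      {0,1,2,3,4,5,6,7,8,9,10,11,12,13,14,15}
step 7: s <- (max(p, lane) + u)      {0,1,2,3,4,5,6,7,8,9,10,11,12,13,14,15}

Answer: 8 steps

u: -8,-8,-8,-8,-8,-8,-8,-8,-8,-8,-8,-8,-8,-8,-8,-8
s: 1,-2,1,1,1,1,1,1,1,1,2,3,4,5,6,7
p: 9,6,9,9,9,9,9,9,9,9,9,9,9,9,9,9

steps = 8; useful = 95; efficiency = 95/128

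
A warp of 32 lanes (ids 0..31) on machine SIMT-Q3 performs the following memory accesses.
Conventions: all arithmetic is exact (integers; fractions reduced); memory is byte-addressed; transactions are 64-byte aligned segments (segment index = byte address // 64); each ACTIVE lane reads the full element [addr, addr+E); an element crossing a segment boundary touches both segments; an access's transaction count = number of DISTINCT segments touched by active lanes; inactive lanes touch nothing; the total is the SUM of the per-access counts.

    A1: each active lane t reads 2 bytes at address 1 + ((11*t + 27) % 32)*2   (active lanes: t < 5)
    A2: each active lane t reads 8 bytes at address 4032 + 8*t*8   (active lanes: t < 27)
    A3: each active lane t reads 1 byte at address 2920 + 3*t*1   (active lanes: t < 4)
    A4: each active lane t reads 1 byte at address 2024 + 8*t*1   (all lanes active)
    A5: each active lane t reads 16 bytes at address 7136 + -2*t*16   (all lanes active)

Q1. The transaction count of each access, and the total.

A1: 1 transaction
A2: 27 transactions
A3: 1 transaction
A4: 5 transactions
A5: 16 transactions

Answer: 1,27,1,5,16; total 50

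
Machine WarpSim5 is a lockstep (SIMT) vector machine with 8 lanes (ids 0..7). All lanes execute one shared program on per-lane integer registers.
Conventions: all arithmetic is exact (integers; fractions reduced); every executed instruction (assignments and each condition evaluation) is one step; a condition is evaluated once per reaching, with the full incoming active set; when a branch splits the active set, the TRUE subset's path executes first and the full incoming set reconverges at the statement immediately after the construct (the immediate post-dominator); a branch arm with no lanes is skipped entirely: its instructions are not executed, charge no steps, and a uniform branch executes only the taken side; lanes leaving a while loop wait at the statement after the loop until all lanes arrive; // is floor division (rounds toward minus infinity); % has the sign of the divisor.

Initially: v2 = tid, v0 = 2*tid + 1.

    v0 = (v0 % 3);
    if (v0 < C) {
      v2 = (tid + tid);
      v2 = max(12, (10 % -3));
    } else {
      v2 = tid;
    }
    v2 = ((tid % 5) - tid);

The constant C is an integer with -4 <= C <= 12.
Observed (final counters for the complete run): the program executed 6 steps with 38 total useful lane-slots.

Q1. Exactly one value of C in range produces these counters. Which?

Answer: C = 2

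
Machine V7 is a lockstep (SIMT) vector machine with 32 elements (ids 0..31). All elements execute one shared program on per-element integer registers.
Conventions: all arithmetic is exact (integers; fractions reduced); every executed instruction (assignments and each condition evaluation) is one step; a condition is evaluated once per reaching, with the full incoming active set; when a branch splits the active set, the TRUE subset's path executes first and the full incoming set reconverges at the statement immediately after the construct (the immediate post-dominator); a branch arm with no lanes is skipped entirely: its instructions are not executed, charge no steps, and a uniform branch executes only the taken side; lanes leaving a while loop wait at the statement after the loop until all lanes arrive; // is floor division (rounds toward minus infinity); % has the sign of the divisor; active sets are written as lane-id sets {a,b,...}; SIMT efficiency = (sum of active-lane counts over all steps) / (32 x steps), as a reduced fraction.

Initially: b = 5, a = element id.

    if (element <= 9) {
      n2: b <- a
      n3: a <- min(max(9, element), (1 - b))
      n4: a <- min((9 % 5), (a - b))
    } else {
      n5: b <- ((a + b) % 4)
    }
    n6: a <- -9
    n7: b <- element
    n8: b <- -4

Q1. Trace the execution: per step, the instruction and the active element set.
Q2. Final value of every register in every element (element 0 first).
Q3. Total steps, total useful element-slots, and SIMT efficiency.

step 0: eval (element <= 9)          {0,1,2,3,4,5,6,7,8,9,10,11,12,13,14,15,16,17,18,19,20,21,22,23,24,25,26,27,28,29,30,31}
step 1: b <- a                       {0,1,2,3,4,5,6,7,8,9}
step 2: a <- min(max(9, element), (1 - b)) {0,1,2,3,4,5,6,7,8,9}
step 3: a <- min((9 % 5), (a - b))   {0,1,2,3,4,5,6,7,8,9}
step 4: b <- ((a + b) % 4)           {10,11,12,13,14,15,16,17,18,19,20,21,22,23,24,25,26,27,28,29,30,31}
step 5: a <- -9                      {0,1,2,3,4,5,6,7,8,9,10,11,12,13,14,15,16,17,18,19,20,21,22,23,24,25,26,27,28,29,30,31}
step 6: b <- element                 {0,1,2,3,4,5,6,7,8,9,10,11,12,13,14,15,16,17,18,19,20,21,22,23,24,25,26,27,28,29,30,31}
step 7: b <- -4                      {0,1,2,3,4,5,6,7,8,9,10,11,12,13,14,15,16,17,18,19,20,21,22,23,24,25,26,27,28,29,30,31}

Answer: 8 steps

b: -4,-4,-4,-4,-4,-4,-4,-4,-4,-4,-4,-4,-4,-4,-4,-4,-4,-4,-4,-4,-4,-4,-4,-4,-4,-4,-4,-4,-4,-4,-4,-4
a: -9,-9,-9,-9,-9,-9,-9,-9,-9,-9,-9,-9,-9,-9,-9,-9,-9,-9,-9,-9,-9,-9,-9,-9,-9,-9,-9,-9,-9,-9,-9,-9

steps = 8; useful = 180; efficiency = 180/256 = 45/64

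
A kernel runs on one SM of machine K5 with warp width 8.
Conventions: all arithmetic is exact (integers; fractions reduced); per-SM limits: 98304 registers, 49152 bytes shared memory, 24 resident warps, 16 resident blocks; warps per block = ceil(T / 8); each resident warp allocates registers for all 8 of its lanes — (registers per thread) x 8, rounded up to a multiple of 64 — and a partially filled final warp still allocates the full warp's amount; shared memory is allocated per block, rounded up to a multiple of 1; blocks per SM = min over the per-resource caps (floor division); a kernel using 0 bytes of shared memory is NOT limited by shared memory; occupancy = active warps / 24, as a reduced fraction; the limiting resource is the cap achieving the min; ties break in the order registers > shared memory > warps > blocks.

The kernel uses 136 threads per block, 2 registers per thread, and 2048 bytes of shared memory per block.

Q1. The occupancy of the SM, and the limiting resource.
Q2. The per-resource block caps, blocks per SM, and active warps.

Answer: occupancy 17/24, limited by warps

registers: 90 blocks
shared memory: 24 blocks
warps: 1 block
blocks: 16 blocks

Answer: 1 block, 17 active warps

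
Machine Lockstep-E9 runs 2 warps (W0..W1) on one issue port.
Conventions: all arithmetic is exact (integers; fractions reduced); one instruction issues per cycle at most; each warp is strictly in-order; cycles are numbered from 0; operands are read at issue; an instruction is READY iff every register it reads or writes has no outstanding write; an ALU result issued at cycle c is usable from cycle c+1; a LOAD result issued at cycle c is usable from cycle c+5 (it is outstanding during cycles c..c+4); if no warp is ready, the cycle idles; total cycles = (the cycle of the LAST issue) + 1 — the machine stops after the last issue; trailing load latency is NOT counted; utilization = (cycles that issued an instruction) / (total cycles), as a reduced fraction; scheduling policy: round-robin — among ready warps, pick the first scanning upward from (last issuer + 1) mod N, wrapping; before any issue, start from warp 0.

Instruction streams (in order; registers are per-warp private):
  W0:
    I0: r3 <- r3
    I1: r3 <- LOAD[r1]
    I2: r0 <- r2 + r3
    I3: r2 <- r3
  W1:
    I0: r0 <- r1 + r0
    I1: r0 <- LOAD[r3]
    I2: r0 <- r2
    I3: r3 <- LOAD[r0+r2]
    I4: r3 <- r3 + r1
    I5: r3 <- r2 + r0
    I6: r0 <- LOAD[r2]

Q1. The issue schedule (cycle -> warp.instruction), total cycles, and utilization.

cycle 0: W0.I0
cycle 1: W1.I0
cycle 2: W0.I1
cycle 3: W1.I1
cycle 4: idle
cycle 5: idle
cycle 6: idle
cycle 7: W0.I2
cycle 8: W1.I2
cycle 9: W0.I3
cycle 10: W1.I3
cycle 11: idle
cycle 12: idle
cycle 13: idle
cycle 14: idle
cycle 15: W1.I4
cycle 16: W1.I5
cycle 17: W1.I6

Answer: 18 cycles, utilization 11/18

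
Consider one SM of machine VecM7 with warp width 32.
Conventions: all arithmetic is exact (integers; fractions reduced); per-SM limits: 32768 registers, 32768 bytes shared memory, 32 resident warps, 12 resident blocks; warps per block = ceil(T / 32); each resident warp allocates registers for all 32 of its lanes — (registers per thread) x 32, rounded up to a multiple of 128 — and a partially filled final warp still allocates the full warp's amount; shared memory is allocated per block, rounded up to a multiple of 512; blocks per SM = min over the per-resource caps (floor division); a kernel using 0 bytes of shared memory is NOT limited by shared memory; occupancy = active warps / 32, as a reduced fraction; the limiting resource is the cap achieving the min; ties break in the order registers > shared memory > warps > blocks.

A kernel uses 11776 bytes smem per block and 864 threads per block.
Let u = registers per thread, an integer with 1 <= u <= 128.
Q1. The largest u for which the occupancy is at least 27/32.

Answer: u = 36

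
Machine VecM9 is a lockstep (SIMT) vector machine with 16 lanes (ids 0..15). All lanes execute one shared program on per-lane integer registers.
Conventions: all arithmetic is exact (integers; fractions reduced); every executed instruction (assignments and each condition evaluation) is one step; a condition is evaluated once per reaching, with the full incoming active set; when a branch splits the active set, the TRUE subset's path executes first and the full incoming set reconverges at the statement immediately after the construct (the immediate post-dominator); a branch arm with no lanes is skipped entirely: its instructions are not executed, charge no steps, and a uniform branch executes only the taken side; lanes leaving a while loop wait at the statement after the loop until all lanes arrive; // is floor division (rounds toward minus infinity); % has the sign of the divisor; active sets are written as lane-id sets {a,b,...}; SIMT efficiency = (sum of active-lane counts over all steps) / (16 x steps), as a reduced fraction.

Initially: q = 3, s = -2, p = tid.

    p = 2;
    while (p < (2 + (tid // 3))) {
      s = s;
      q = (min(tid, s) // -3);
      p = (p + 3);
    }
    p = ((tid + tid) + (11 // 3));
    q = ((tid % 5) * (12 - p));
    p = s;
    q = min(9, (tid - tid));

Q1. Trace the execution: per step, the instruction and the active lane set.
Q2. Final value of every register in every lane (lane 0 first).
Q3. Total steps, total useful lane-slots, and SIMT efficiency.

step 0: p <- 2                       {0,1,2,3,4,5,6,7,8,9,10,11,12,13,14,15}
step 1: eval (p < (2 + (tid // 3)))  {0,1,2,3,4,5,6,7,8,9,10,11,12,13,14,15}
step 2: s <- s                       {3,4,5,6,7,8,9,10,11,12,13,14,15}
step 3: q <- (min(tid, s) // -3)     {3,4,5,6,7,8,9,10,11,12,13,14,15}
step 4: p <- (p + 3)                 {3,4,5,6,7,8,9,10,11,12,13,14,15}
step 5: eval (p < (2 + (tid // 3)))  {3,4,5,6,7,8,9,10,11,12,13,14,15}
step 6: s <- s                       {12,13,14,15}
step 7: q <- (min(tid, s) // -3)     {12,13,14,15}
step 8: p <- (p + 3)                 {12,13,14,15}
step 9: eval (p < (2 + (tid // 3)))  {12,13,14,15}
step 10: p <- ((tid + tid) + (11 // 3)) {0,1,2,3,4,5,6,7,8,9,10,11,12,13,14,15}
step 11: q <- ((tid % 5) * (12 - p))  {0,1,2,3,4,5,6,7,8,9,10,11,12,13,14,15}
step 12: p <- s                       {0,1,2,3,4,5,6,7,8,9,10,11,12,13,14,15}
step 13: q <- min(9, (tid - tid))     {0,1,2,3,4,5,6,7,8,9,10,11,12,13,14,15}

Answer: 14 steps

q: 0,0,0,0,0,0,0,0,0,0,0,0,0,0,0,0
s: -2,-2,-2,-2,-2,-2,-2,-2,-2,-2,-2,-2,-2,-2,-2,-2
p: -2,-2,-2,-2,-2,-2,-2,-2,-2,-2,-2,-2,-2,-2,-2,-2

steps = 14; useful = 164; efficiency = 164/224 = 41/56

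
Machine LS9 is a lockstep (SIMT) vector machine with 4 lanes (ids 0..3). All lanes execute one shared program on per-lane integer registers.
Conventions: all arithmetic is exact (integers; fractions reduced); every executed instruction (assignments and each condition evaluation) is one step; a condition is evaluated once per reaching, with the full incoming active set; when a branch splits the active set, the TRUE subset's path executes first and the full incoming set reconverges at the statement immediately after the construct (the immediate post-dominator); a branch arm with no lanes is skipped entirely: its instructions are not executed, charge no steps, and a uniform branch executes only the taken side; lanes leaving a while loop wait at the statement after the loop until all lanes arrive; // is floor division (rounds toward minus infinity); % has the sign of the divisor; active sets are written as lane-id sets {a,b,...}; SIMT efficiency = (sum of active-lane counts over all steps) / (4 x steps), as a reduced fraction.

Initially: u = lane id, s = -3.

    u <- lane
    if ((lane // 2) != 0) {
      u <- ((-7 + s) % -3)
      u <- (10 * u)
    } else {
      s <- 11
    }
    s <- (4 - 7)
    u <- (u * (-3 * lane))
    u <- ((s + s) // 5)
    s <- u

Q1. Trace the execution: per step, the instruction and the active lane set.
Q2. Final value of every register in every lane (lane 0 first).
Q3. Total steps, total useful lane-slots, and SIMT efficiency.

step 0: u <- lane                    {0,1,2,3}
step 1: eval ((lane // 2) != 0)      {0,1,2,3}
step 2: u <- ((-7 + s) % -3)         {2,3}
step 3: u <- (10 * u)                {2,3}
step 4: s <- 11                      {0,1}
step 5: s <- (4 - 7)                 {0,1,2,3}
step 6: u <- (u * (-3 * lane))       {0,1,2,3}
step 7: u <- ((s + s) // 5)          {0,1,2,3}
step 8: s <- u                       {0,1,2,3}

Answer: 9 steps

u: -2,-2,-2,-2
s: -2,-2,-2,-2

steps = 9; useful = 30; efficiency = 30/36 = 5/6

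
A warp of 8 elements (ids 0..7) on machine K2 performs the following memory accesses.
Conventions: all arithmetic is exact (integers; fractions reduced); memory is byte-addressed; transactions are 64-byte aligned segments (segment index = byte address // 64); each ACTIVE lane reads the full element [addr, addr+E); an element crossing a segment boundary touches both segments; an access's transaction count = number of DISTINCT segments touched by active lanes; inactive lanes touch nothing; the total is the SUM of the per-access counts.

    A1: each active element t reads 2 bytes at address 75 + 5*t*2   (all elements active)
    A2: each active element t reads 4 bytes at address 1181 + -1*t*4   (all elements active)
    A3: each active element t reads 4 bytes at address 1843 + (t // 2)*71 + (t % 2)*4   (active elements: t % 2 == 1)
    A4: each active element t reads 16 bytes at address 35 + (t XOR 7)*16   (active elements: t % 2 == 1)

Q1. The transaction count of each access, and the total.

A1: 2 transactions
A2: 1 transaction
A3: 5 transactions
A4: 3 transactions

Answer: 2,1,5,3; total 11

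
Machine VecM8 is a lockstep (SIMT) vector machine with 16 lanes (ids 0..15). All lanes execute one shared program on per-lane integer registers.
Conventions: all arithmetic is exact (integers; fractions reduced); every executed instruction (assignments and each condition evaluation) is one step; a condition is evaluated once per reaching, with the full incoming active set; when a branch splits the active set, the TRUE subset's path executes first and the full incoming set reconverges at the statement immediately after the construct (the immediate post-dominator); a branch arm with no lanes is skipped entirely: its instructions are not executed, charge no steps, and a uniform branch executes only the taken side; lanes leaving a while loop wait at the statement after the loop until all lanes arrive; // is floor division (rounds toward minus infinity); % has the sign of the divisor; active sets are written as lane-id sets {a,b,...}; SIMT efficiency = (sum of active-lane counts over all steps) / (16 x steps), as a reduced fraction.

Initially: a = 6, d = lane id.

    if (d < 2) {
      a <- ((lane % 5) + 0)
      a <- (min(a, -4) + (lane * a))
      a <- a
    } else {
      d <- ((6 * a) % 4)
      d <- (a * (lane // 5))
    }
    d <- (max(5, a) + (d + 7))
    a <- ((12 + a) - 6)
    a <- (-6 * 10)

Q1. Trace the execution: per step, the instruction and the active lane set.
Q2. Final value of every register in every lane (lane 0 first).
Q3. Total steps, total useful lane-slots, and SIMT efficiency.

step 0: eval (d < 2)                 {0,1,2,3,4,5,6,7,8,9,10,11,12,13,14,15}
step 1: a <- ((lane % 5) + 0)        {0,1}
step 2: a <- (min(a, -4) + (lane * a)) {0,1}
step 3: a <- a                       {0,1}
step 4: d <- ((6 * a) % 4)           {2,3,4,5,6,7,8,9,10,11,12,13,14,15}
step 5: d <- (a * (lane // 5))       {2,3,4,5,6,7,8,9,10,11,12,13,14,15}
step 6: d <- (max(5, a) + (d + 7))   {0,1,2,3,4,5,6,7,8,9,10,11,12,13,14,15}
step 7: a <- ((12 + a) - 6)          {0,1,2,3,4,5,6,7,8,9,10,11,12,13,14,15}
step 8: a <- (-6 * 10)               {0,1,2,3,4,5,6,7,8,9,10,11,12,13,14,15}

Answer: 9 steps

a: -60,-60,-60,-60,-60,-60,-60,-60,-60,-60,-60,-60,-60,-60,-60,-60
d: 12,13,13,13,13,19,19,19,19,19,25,25,25,25,25,31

steps = 9; useful = 98; efficiency = 98/144 = 49/72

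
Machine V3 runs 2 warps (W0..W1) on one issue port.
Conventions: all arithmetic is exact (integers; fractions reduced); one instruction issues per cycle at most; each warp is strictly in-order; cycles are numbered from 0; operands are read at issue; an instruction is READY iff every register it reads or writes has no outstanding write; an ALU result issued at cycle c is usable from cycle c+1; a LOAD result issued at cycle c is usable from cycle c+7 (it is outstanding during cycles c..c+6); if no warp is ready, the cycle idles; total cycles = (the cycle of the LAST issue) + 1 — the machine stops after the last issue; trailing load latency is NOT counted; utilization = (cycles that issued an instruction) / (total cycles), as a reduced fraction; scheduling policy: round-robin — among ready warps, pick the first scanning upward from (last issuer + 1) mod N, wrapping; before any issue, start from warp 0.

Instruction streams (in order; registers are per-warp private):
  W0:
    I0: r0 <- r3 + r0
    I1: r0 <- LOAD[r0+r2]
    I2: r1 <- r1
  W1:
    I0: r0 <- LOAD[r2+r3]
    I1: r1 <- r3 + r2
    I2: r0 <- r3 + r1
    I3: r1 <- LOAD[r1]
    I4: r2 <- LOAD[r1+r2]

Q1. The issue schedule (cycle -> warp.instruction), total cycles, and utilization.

cycle 0: W0.I0
cycle 1: W1.I0
cycle 2: W0.I1
cycle 3: W1.I1
cycle 4: W0.I2
cycle 5: idle
cycle 6: idle
cycle 7: idle
cycle 8: W1.I2
cycle 9: W1.I3
cycle 10: idle
cycle 11: idle
cycle 12: idle
cycle 13: idle
cycle 14: idle
cycle 15: idle
cycle 16: W1.I4

Answer: 17 cycles, utilization 8/17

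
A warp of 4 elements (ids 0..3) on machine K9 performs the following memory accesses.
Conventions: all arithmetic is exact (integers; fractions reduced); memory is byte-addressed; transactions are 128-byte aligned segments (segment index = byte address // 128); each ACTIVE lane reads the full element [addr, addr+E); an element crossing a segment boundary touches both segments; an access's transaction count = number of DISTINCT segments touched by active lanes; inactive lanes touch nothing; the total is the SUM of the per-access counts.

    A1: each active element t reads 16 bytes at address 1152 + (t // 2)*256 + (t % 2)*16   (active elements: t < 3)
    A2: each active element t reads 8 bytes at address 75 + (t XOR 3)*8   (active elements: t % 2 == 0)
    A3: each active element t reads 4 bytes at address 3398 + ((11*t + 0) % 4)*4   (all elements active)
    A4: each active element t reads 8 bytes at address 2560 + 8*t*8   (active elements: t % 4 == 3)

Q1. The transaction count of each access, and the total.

A1: 2 transactions
A2: 1 transaction
A3: 1 transaction
A4: 1 transaction

Answer: 2,1,1,1; total 5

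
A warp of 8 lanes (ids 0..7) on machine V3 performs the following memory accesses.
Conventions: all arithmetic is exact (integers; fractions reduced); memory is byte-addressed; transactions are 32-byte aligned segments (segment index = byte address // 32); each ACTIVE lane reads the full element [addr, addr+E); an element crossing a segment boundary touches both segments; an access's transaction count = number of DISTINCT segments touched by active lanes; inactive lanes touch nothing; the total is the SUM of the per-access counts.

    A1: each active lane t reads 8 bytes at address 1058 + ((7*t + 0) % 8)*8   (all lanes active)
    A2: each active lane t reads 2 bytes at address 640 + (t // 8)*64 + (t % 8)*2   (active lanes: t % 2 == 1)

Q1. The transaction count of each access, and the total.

A1: 3 transactions
A2: 1 transaction

Answer: 3,1; total 4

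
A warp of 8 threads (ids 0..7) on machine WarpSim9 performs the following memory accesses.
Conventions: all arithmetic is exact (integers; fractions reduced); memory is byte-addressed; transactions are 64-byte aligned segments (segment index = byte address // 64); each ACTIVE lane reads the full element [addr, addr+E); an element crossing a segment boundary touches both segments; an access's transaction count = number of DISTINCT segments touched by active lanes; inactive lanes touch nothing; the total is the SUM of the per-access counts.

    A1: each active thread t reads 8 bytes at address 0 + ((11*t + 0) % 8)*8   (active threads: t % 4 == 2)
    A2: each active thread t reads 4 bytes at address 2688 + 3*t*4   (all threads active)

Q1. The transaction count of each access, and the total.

A1: 1 transaction
A2: 2 transactions

Answer: 1,2; total 3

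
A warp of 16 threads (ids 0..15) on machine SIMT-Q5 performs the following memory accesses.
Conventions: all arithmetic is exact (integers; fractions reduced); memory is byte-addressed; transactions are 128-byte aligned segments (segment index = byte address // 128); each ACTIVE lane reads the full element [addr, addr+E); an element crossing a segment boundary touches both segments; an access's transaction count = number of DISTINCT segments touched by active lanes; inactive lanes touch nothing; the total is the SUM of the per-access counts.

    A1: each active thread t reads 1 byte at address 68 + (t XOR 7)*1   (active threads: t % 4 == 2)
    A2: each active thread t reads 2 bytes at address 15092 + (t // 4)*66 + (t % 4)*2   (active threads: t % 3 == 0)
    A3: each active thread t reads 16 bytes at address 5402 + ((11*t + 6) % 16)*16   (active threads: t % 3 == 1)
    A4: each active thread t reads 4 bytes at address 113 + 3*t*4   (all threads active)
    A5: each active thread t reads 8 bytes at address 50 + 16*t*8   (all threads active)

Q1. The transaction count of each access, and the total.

A1: 1 transaction
A2: 3 transactions
A3: 1 transaction
A4: 3 transactions
A5: 16 transactions

Answer: 1,3,1,3,16; total 24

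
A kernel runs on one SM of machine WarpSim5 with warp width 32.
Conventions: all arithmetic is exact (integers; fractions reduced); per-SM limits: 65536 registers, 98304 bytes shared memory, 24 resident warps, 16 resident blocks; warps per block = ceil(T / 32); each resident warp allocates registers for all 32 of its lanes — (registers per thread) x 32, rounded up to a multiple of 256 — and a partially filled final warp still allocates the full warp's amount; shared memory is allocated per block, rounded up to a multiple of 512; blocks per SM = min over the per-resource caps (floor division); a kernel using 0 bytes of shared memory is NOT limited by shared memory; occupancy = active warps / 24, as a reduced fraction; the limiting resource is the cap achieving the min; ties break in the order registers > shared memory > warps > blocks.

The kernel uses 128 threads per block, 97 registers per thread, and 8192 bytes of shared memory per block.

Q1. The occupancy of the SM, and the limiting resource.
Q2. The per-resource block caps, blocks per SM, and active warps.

Answer: occupancy 2/3, limited by registers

registers: 4 blocks
shared memory: 12 blocks
warps: 6 blocks
blocks: 16 blocks

Answer: 4 blocks, 16 active warps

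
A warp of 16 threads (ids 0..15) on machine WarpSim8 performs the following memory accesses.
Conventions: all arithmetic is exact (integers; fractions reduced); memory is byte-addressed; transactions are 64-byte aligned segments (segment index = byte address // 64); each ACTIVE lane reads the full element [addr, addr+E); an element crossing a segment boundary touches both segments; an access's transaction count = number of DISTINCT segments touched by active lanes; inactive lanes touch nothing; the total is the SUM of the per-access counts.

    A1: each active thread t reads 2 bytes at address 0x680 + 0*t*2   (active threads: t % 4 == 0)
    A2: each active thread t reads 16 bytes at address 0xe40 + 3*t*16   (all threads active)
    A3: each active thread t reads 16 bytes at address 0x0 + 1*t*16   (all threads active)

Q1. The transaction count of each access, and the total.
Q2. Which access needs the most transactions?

A1: 1 transaction
A2: 12 transactions
A3: 4 transactions

Answer: 1,12,4; total 17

Answer: A2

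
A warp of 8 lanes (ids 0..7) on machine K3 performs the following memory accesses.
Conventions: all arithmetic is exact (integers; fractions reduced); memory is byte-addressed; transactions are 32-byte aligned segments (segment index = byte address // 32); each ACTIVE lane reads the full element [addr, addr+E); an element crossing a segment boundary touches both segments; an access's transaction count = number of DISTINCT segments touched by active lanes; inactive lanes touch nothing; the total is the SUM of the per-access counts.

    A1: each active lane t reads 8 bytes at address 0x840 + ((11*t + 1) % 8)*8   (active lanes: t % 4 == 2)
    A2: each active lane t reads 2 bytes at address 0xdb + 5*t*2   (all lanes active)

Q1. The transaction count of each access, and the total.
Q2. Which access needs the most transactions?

A1: 2 transactions
A2: 4 transactions

Answer: 2,4; total 6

Answer: A2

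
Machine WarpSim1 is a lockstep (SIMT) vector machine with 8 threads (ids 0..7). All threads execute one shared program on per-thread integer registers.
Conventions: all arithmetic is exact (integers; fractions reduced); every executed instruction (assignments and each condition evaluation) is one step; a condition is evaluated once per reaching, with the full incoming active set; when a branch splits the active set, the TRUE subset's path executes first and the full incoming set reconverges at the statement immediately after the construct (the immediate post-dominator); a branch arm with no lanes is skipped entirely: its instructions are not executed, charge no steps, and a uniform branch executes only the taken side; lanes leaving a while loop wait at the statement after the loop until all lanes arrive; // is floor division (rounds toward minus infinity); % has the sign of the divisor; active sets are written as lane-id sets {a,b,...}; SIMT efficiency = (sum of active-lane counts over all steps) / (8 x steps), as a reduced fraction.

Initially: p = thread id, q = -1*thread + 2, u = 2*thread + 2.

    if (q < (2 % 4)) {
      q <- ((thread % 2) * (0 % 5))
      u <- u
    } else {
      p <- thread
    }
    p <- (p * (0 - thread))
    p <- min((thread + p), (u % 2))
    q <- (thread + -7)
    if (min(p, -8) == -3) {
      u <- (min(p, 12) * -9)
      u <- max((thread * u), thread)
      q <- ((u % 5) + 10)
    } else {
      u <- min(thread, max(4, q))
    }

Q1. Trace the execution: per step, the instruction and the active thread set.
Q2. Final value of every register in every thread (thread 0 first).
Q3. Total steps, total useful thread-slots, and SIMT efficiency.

step 0: eval (q < (2 % 4))           {0,1,2,3,4,5,6,7}
step 1: q <- ((thread % 2) * (0 % 5)) {1,2,3,4,5,6,7}
step 2: u <- u                       {1,2,3,4,5,6,7}
step 3: p <- thread                  {0}
step 4: p <- (p * (0 - thread))      {0,1,2,3,4,5,6,7}
step 5: p <- min((thread + p), (u % 2)) {0,1,2,3,4,5,6,7}
step 6: q <- (thread + -7)           {0,1,2,3,4,5,6,7}
step 7: eval (min(p, -8) == -3)      {0,1,2,3,4,5,6,7}
step 8: u <- min(thread, max(4, q))  {0,1,2,3,4,5,6,7}

Answer: 9 steps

p: 0,0,-2,-6,-12,-20,-30,-42
q: -7,-6,-5,-4,-3,-2,-1,0
u: 0,1,2,3,4,4,4,4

steps = 9; useful = 63; efficiency = 63/72 = 7/8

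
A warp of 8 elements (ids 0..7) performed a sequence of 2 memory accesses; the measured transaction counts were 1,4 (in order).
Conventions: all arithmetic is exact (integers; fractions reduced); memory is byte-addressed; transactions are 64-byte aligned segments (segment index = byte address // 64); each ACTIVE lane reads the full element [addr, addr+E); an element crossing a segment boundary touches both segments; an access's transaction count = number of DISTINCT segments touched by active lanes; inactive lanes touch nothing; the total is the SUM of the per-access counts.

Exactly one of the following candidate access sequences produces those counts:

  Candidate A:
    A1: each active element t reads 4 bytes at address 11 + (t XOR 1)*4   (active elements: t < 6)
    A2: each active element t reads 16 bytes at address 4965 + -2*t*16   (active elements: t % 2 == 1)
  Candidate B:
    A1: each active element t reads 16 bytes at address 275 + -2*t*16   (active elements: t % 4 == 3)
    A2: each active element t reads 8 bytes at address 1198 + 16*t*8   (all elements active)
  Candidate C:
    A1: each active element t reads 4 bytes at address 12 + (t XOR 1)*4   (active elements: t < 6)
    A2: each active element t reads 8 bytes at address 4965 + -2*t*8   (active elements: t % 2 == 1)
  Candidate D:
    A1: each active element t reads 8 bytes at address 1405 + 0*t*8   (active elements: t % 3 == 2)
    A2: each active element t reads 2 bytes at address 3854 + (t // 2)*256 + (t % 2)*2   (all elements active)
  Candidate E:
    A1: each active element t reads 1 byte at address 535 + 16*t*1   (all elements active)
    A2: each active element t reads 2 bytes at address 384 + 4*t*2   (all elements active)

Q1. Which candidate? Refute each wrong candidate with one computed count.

B: A1 gives 4 transactions, not 1
C: A2 gives 3 transactions, not 4
D: A1 gives 2 transactions, not 1
E: A1 gives 3 transactions, not 1
A: all counts match (1,4)

Answer: A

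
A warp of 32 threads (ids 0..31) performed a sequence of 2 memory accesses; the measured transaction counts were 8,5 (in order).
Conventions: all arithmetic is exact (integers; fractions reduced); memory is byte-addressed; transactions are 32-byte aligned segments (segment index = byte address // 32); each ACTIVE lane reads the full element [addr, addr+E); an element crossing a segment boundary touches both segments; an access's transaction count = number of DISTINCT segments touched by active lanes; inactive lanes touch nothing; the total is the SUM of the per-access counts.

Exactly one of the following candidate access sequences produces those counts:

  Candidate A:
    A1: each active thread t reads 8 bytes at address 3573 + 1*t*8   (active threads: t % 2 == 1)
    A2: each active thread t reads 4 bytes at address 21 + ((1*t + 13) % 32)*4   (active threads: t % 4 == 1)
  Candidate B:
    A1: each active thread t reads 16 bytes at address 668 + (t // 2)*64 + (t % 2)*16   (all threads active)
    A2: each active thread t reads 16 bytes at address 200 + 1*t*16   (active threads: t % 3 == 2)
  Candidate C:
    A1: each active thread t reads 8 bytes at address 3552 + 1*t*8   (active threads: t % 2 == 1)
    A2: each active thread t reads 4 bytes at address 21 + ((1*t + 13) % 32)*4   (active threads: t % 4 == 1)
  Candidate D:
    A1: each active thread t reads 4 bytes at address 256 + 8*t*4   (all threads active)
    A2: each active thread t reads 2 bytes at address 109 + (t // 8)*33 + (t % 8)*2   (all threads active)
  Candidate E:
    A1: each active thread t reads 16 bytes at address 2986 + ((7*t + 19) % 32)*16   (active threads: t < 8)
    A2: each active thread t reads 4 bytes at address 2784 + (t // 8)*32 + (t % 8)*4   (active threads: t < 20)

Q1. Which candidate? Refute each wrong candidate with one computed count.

A: A1 gives 9 transactions, not 8
B: A1 gives 32 transactions, not 8
D: A1 gives 32 transactions, not 8
E: A1 gives 12 transactions, not 8
C: all counts match (8,5)

Answer: C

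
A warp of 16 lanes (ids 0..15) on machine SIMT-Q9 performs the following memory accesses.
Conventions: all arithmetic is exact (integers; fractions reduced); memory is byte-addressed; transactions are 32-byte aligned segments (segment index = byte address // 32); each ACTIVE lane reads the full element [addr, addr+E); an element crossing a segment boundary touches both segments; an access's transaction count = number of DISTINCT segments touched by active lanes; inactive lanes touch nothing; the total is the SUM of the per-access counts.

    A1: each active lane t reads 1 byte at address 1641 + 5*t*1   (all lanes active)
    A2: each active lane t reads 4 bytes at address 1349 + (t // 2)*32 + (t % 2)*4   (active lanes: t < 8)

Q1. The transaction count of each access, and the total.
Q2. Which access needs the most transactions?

A1: 3 transactions
A2: 4 transactions

Answer: 3,4; total 7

Answer: A2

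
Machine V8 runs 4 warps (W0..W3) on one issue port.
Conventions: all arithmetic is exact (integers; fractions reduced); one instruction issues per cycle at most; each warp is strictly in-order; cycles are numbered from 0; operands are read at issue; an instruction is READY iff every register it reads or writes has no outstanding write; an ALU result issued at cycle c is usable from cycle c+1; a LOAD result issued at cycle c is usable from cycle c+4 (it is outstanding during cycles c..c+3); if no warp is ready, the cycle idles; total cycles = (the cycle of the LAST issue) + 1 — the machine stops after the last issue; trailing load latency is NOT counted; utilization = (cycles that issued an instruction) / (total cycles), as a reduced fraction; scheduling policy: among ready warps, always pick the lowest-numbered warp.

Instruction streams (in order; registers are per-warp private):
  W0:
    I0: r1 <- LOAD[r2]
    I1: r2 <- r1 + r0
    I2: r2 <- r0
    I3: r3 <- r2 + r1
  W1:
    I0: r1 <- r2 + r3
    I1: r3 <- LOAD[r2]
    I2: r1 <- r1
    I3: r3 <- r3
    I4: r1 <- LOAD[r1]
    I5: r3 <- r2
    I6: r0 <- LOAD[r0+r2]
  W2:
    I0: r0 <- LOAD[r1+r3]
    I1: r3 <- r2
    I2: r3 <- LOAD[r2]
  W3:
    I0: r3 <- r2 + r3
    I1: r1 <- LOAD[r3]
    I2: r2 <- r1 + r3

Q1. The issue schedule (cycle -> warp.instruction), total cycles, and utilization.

cycle 0: W0.I0
cycle 1: W1.I0
cycle 2: W1.I1
cycle 3: W1.I2
cycle 4: W0.I1
cycle 5: W0.I2
cycle 6: W0.I3
cycle 7: W1.I3
cycle 8: W1.I4
cycle 9: W1.I5
cycle 10: W1.I6
cycle 11: W2.I0
cycle 12: W2.I1
cycle 13: W2.I2
cycle 14: W3.I0
cycle 15: W3.I1
cycle 16: idle
cycle 17: idle
cycle 18: idle
cycle 19: W3.I2

Answer: 20 cycles, utilization 17/20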